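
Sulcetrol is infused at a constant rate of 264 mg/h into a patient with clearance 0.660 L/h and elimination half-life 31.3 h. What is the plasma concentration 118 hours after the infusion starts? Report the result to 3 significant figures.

371 µg/mL

Css = rate / CL = 264 / 0.660 = 400.0 µg/mL
k = ln 2 / 31.3 = 0.02215 h⁻¹
C(t) = Css (1 − e^(−kt)) = 400.0 × (1 − e^(−2.613)) = 400.0 × 0.9267 ≈ 371 µg/mL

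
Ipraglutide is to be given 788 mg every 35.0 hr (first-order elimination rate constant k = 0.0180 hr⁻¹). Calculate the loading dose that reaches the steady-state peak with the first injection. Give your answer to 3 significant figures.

1690 mg

Accumulation ratio R = 1 / (1 − e^(−kτ)) = 1 / (1 − e^(−0.01800×35.0)) = 1 / (1 − 0.5326) = 2.139
Loading dose = maintenance dose × R = 788 × 2.139 ≈ 1690 mg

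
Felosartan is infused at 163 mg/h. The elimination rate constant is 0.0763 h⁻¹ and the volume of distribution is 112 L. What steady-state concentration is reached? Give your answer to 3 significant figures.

19.1 mg/L

CL = k · V = 0.0763 × 112 = 8.546 L/h
Css = rate / CL = 163 / 8.546 ≈ 19.1 mg/L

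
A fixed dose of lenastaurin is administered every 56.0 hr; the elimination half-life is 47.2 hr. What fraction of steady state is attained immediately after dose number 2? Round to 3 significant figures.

k = ln 2 / 47.2 = 0.01469 hr⁻¹
f_n = 1 − e^(−nkτ) = 1 − e^(−2 × 0.01469 × 56.0) = 1 − e^(−1.645) = 1 − 0.1931 ≈ 0.807

0.807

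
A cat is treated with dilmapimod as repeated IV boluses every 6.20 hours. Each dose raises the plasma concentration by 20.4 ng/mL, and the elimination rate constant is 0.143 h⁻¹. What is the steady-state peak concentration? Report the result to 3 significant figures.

Fraction remaining after one interval: e^(−kτ) = e^(−0.1430 × 6.20) = 0.4121
R = 1 / (1 − 0.4121) = 1.701
Css,max = 20.4 × 1.701 ≈ 34.7 ng/mL

34.7 ng/mL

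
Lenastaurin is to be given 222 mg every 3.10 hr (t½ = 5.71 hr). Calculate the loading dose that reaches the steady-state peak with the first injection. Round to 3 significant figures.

708 mg

k = ln 2 / 5.71 = 0.1214 hr⁻¹
Accumulation ratio R = 1 / (1 − e^(−kτ)) = 1 / (1 − e^(−0.1214×3.10)) = 1 / (1 − 0.6864) = 3.189
Loading dose = maintenance dose × R = 222 × 3.189 ≈ 708 mg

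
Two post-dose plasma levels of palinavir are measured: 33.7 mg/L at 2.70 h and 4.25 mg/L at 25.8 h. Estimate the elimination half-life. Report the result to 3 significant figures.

k = ln(C₁/C₂) / (t₂ − t₁) = ln(33.7/4.25) / (25.8 − 2.70)
  = 2.071 / 23.10 = 0.08964 h⁻¹
t½ = ln 2 / k = ln 2 / 0.08964 ≈ 7.73 hours

7.73 hours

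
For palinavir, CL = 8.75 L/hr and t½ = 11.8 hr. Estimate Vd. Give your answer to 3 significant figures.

k = ln 2 / t½ = ln 2 / 11.8 = 0.05874 hr⁻¹
V = CL / k = 8.75 / 0.05874 ≈ 149 L

149 L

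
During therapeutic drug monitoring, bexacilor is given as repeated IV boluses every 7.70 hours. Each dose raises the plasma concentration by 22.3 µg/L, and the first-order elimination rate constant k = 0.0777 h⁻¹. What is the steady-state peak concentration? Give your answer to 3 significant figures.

Fraction remaining after one interval: e^(−kτ) = e^(−0.07770 × 7.70) = 0.5498
R = 1 / (1 − 0.5498) = 2.221
Css,max = 22.3 × 2.221 ≈ 49.5 µg/L

49.5 µg/L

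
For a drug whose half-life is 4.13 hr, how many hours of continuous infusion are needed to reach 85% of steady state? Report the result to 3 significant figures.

11.3 hours

k = ln 2 / 4.13 = 0.1678 hr⁻¹
f = 1 − e^(−kt)  ⇒  t = −ln(1 − f) / k
t = −ln(1 − 0.85) / 0.1678 = 1.897 / 0.1678 ≈ 11.3 hours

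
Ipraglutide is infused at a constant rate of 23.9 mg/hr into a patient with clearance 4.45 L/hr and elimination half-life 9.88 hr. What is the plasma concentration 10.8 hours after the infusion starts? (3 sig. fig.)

Css = rate / CL = 23.9 / 4.45 = 5.371 mg/L
k = ln 2 / 9.88 = 0.07016 hr⁻¹
C(t) = Css (1 − e^(−kt)) = 5.371 × (1 − e^(−0.7577)) = 5.371 × 0.5313 ≈ 2.85 mg/L

2.85 mg/L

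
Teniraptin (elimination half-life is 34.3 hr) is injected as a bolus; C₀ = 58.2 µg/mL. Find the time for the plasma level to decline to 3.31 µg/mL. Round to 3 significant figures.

142 hours

k = ln 2 / 34.3 = 0.02021 hr⁻¹
C(t) = C₀ e^(−kt)  ⇒  t = ln(C₀/C) / k
t = ln(58.2/3.31) / 0.02021 = 2.867 / 0.02021 ≈ 142 hours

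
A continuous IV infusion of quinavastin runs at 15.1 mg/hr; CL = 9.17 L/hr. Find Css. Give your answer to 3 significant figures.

Css = infusion rate / CL = 15.1 / 9.17 ≈ 1.65 mg/L

1.65 mg/L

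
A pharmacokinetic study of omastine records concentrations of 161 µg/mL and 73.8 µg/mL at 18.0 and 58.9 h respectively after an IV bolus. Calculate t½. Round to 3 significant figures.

36.3 hours

k = ln(C₁/C₂) / (t₂ − t₁) = ln(161/73.8) / (58.9 − 18.0)
  = 0.7800 / 40.90 = 0.01907 h⁻¹
t½ = ln 2 / k = ln 2 / 0.01907 ≈ 36.3 hours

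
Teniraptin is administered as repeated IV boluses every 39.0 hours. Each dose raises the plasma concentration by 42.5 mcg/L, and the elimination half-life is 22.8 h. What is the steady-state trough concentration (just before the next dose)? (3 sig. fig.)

18.7 mcg/L

k = ln 2 / 22.8 = 0.03040 h⁻¹
Fraction remaining after one interval: e^(−kτ) = e^(−0.03040 × 39.0) = 0.3055
R = 1 / (1 − 0.3055) = 1.440
Css,max = 42.5 × 1.440 = 61.20 mcg/L
Css,min = Css,max × e^(−kτ) = 61.20 × 0.3055 ≈ 18.7 mcg/L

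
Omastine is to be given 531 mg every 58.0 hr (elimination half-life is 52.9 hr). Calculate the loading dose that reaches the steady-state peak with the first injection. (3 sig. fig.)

998 mg

k = ln 2 / 52.9 = 0.01310 hr⁻¹
Accumulation ratio R = 1 / (1 − e^(−kτ)) = 1 / (1 − e^(−0.01310×58.0)) = 1 / (1 − 0.4677) = 1.879
Loading dose = maintenance dose × R = 531 × 1.879 ≈ 998 mg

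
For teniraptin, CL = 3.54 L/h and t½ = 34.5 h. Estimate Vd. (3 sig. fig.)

176 L

k = ln 2 / t½ = ln 2 / 34.5 = 0.02009 h⁻¹
V = CL / k = 3.54 / 0.02009 ≈ 176 L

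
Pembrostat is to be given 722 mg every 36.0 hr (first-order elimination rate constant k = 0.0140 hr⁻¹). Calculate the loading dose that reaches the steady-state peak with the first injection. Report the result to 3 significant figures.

Accumulation ratio R = 1 / (1 − e^(−kτ)) = 1 / (1 − e^(−0.01400×36.0)) = 1 / (1 − 0.6041) = 2.526
Loading dose = maintenance dose × R = 722 × 2.526 ≈ 1820 mg

1820 mg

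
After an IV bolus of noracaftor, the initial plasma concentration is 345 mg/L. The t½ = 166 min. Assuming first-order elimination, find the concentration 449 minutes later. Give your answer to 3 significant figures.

52.9 mg/L

k = ln 2 / 166 = 0.004176 min⁻¹
449 min is 2.705 half-lives, so C = 345 × (1/2)^2.705 = 345 × 0.1534 ≈ 52.9 mg/L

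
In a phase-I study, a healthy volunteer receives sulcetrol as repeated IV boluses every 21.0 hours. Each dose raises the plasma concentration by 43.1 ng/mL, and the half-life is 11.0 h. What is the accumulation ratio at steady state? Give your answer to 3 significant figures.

k = ln 2 / 11.0 = 0.06301 h⁻¹
Fraction remaining after one interval: e^(−kτ) = e^(−0.06301 × 21.0) = 0.2663
R = 1 / (1 − 0.2663) = 1 / 0.7337 ≈ 1.36

1.36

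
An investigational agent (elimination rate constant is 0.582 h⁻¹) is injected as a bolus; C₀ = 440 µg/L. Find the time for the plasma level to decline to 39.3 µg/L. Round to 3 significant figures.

4.15 hours

C(t) = C₀ e^(−kt)  ⇒  t = ln(C₀/C) / k
t = ln(440/39.3) / 0.5820 = 2.416 / 0.5820 ≈ 4.15 hours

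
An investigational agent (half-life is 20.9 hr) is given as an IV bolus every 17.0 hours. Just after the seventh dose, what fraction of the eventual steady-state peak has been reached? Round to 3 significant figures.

0.981

k = ln 2 / 20.9 = 0.03316 hr⁻¹
f_n = 1 − e^(−nkτ) = 1 − e^(−7 × 0.03316 × 17.0) = 1 − e^(−3.947) = 1 − 0.01932 ≈ 0.981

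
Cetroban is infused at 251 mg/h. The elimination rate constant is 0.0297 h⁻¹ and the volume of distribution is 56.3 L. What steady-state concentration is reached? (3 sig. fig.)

150 mg/L

CL = k · V = 0.0297 × 56.3 = 1.672 L/h
Css = rate / CL = 251 / 1.672 ≈ 150 mg/L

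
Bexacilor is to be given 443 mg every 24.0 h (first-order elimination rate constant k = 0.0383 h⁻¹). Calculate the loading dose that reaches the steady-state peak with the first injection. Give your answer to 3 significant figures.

737 mg

Accumulation ratio R = 1 / (1 − e^(−kτ)) = 1 / (1 − e^(−0.03830×24.0)) = 1 / (1 − 0.3988) = 1.663
Loading dose = maintenance dose × R = 443 × 1.663 ≈ 737 mg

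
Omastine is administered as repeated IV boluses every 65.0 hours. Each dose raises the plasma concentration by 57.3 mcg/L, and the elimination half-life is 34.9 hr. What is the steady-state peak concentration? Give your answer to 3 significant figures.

79.0 mcg/L

k = ln 2 / 34.9 = 0.01986 hr⁻¹
Fraction remaining after one interval: e^(−kτ) = e^(−0.01986 × 65.0) = 0.2750
R = 1 / (1 − 0.2750) = 1.379
Css,max = 57.3 × 1.379 ≈ 79.0 mcg/L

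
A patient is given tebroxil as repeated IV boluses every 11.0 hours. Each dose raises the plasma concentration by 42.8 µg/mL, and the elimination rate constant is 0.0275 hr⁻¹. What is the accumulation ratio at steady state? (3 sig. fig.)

3.83

Fraction remaining after one interval: e^(−kτ) = e^(−0.02750 × 11.0) = 0.7390
R = 1 / (1 − 0.7390) = 1 / 0.2610 ≈ 3.83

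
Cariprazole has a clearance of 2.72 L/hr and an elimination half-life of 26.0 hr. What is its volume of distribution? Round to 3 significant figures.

102 L

k = ln 2 / t½ = ln 2 / 26.0 = 0.02666 hr⁻¹
V = CL / k = 2.72 / 0.02666 ≈ 102 L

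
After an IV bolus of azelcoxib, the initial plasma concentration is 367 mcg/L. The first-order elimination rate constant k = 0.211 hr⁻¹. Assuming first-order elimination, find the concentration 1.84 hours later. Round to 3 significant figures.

C(t) = C₀ e^(−kt) = 367 × e^(−0.2110 × 1.84) = 367 × e^(−0.3882) = 367 × 0.6782 ≈ 249 mcg/L

249 mcg/L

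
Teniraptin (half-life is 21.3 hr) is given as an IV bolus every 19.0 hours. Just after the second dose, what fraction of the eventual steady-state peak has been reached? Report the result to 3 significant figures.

0.710

k = ln 2 / 21.3 = 0.03254 hr⁻¹
f_n = 1 − e^(−nkτ) = 1 − e^(−2 × 0.03254 × 19.0) = 1 − e^(−1.237) = 1 − 0.2904 ≈ 0.710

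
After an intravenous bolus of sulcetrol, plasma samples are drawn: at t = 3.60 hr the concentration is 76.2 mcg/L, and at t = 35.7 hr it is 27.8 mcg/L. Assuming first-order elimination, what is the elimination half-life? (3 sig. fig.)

22.1 hours

k = ln(C₁/C₂) / (t₂ − t₁) = ln(76.2/27.8) / (35.7 − 3.60)
  = 1.008 / 32.10 = 0.03141 hr⁻¹
t½ = ln 2 / k = ln 2 / 0.03141 ≈ 22.1 hours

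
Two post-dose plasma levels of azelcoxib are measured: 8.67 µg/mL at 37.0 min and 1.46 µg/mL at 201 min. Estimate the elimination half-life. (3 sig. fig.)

63.8 minutes

k = ln(C₁/C₂) / (t₂ − t₁) = ln(8.67/1.46) / (201 − 37.0)
  = 1.781 / 164.0 = 0.01086 min⁻¹
t½ = ln 2 / k = ln 2 / 0.01086 ≈ 63.8 minutes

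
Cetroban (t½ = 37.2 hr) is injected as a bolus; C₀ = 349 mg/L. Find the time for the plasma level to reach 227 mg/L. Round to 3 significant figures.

k = ln 2 / 37.2 = 0.01863 hr⁻¹
C(t) = C₀ e^(−kt)  ⇒  t = ln(C₀/C) / k
t = ln(349/227) / 0.01863 = 0.4301 / 0.01863 ≈ 23.1 hours

23.1 hours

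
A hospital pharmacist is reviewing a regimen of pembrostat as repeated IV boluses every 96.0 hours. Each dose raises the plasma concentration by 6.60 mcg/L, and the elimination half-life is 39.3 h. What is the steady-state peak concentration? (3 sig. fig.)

k = ln 2 / 39.3 = 0.01764 h⁻¹
Fraction remaining after one interval: e^(−kτ) = e^(−0.01764 × 96.0) = 0.1839
R = 1 / (1 − 0.1839) = 1.225
Css,max = 6.60 × 1.225 ≈ 8.09 mcg/L

8.09 mcg/L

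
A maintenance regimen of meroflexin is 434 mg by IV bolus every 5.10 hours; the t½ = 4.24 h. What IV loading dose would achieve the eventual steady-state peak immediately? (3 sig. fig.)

k = ln 2 / 4.24 = 0.1635 h⁻¹
Accumulation ratio R = 1 / (1 − e^(−kτ)) = 1 / (1 − e^(−0.1635×5.10)) = 1 / (1 − 0.4344) = 1.768
Loading dose = maintenance dose × R = 434 × 1.768 ≈ 767 mg

767 mg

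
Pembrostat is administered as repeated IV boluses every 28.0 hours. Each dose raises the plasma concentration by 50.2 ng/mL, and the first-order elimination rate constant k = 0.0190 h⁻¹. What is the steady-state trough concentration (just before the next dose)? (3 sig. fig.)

Fraction remaining after one interval: e^(−kτ) = e^(−0.01900 × 28.0) = 0.5874
R = 1 / (1 − 0.5874) = 2.424
Css,max = 50.2 × 2.424 = 121.7 ng/mL
Css,min = Css,max × e^(−kτ) = 121.7 × 0.5874 ≈ 71.5 ng/mL

71.5 ng/mL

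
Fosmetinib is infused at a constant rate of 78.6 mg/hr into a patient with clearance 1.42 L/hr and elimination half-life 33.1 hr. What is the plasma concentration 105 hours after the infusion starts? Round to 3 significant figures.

49.2 µg/mL

Css = rate / CL = 78.6 / 1.42 = 55.35 µg/mL
k = ln 2 / 33.1 = 0.02094 hr⁻¹
C(t) = Css (1 − e^(−kt)) = 55.35 × (1 − e^(−2.199)) = 55.35 × 0.8891 ≈ 49.2 µg/mL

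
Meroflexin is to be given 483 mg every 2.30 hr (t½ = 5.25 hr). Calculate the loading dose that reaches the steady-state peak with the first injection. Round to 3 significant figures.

k = ln 2 / 5.25 = 0.1320 hr⁻¹
Accumulation ratio R = 1 / (1 − e^(−kτ)) = 1 / (1 − e^(−0.1320×2.30)) = 1 / (1 − 0.7381) = 3.818
Loading dose = maintenance dose × R = 483 × 3.818 ≈ 1840 mg

1840 mg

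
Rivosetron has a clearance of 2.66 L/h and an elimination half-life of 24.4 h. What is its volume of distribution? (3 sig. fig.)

k = ln 2 / t½ = ln 2 / 24.4 = 0.02841 h⁻¹
V = CL / k = 2.66 / 0.02841 ≈ 93.6 L

93.6 L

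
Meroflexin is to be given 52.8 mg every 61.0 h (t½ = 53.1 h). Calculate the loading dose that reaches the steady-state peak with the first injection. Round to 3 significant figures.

96.2 mg

k = ln 2 / 53.1 = 0.01305 h⁻¹
Accumulation ratio R = 1 / (1 − e^(−kτ)) = 1 / (1 − e^(−0.01305×61.0)) = 1 / (1 − 0.4510) = 1.822
Loading dose = maintenance dose × R = 52.8 × 1.822 ≈ 96.2 mg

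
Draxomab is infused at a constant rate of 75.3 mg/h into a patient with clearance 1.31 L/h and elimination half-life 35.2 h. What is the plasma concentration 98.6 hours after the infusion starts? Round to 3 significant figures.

49.2 µg/mL

Css = rate / CL = 75.3 / 1.31 = 57.48 µg/mL
k = ln 2 / 35.2 = 0.01969 h⁻¹
C(t) = Css (1 − e^(−kt)) = 57.48 × (1 − e^(−1.942)) = 57.48 × 0.8565 ≈ 49.2 µg/mL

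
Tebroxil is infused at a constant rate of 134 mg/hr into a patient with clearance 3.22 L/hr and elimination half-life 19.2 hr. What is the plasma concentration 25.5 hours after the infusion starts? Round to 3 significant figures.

Css = rate / CL = 134 / 3.22 = 41.61 µg/mL
k = ln 2 / 19.2 = 0.03610 hr⁻¹
C(t) = Css (1 − e^(−kt)) = 41.61 × (1 − e^(−0.9206)) = 41.61 × 0.6017 ≈ 25.0 µg/mL

25.0 µg/mL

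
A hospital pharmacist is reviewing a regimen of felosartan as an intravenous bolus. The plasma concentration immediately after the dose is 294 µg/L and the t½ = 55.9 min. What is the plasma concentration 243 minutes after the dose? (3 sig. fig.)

k = ln 2 / 55.9 = 0.01240 min⁻¹
243 min is 4.347 half-lives, so C = 294 × (1/2)^4.347 = 294 × 0.04914 ≈ 14.4 µg/L

14.4 µg/L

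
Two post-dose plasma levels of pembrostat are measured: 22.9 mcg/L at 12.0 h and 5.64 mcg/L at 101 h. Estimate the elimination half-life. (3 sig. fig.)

k = ln(C₁/C₂) / (t₂ − t₁) = ln(22.9/5.64) / (101 − 12.0)
  = 1.401 / 89.00 = 0.01574 h⁻¹
t½ = ln 2 / k = ln 2 / 0.01574 ≈ 44.0 hours

44.0 hours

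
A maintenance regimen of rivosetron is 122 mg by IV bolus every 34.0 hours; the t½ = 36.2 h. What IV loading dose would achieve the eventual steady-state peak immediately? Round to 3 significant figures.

k = ln 2 / 36.2 = 0.01915 h⁻¹
Accumulation ratio R = 1 / (1 − e^(−kτ)) = 1 / (1 − e^(−0.01915×34.0)) = 1 / (1 − 0.5215) = 2.090
Loading dose = maintenance dose × R = 122 × 2.090 ≈ 255 mg

255 mg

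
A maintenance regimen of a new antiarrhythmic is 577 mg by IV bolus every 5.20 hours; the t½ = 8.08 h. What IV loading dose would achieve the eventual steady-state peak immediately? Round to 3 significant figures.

k = ln 2 / 8.08 = 0.08579 h⁻¹
Accumulation ratio R = 1 / (1 − e^(−kτ)) = 1 / (1 − e^(−0.08579×5.20)) = 1 / (1 − 0.6401) = 2.779
Loading dose = maintenance dose × R = 577 × 2.779 ≈ 1600 mg

1600 mg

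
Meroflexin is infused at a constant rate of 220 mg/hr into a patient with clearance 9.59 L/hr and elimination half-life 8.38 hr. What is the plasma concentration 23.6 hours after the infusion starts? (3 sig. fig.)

Css = rate / CL = 220 / 9.59 = 22.94 mg/L
k = ln 2 / 8.38 = 0.08271 hr⁻¹
C(t) = Css (1 − e^(−kt)) = 22.94 × (1 − e^(−1.952)) = 22.94 × 0.8580 ≈ 19.7 mg/L

19.7 mg/L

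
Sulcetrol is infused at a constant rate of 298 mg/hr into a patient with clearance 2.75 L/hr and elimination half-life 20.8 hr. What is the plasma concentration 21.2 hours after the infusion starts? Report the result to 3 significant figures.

Css = rate / CL = 298 / 2.75 = 108.4 µg/mL
k = ln 2 / 20.8 = 0.03332 hr⁻¹
C(t) = Css (1 − e^(−kt)) = 108.4 × (1 − e^(−0.7065)) = 108.4 × 0.5066 ≈ 54.9 µg/mL

54.9 µg/mL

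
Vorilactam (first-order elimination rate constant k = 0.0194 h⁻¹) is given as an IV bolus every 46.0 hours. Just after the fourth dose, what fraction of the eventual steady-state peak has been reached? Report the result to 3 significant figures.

0.972

f_n = 1 − e^(−nkτ) = 1 − e^(−4 × 0.01940 × 46.0) = 1 − e^(−3.570) = 1 − 0.02817 ≈ 0.972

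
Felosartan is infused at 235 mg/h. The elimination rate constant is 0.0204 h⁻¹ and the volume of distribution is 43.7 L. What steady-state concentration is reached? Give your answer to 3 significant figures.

CL = k · V = 0.0204 × 43.7 = 0.8915 L/h
Css = rate / CL = 235 / 0.8915 ≈ 264 µg/mL

264 µg/mL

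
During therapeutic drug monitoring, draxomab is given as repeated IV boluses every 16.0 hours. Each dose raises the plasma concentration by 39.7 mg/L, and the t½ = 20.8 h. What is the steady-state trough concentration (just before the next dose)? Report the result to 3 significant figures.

k = ln 2 / 20.8 = 0.03332 h⁻¹
Fraction remaining after one interval: e^(−kτ) = e^(−0.03332 × 16.0) = 0.5867
R = 1 / (1 − 0.5867) = 2.420
Css,max = 39.7 × 2.420 = 96.06 mg/L
Css,min = Css,max × e^(−kτ) = 96.06 × 0.5867 ≈ 56.4 mg/L

56.4 mg/L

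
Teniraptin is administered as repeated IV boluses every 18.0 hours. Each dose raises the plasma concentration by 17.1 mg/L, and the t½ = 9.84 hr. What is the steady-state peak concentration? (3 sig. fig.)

23.8 mg/L

k = ln 2 / 9.84 = 0.07044 hr⁻¹
Fraction remaining after one interval: e^(−kτ) = e^(−0.07044 × 18.0) = 0.2814
R = 1 / (1 − 0.2814) = 1.392
Css,max = 17.1 × 1.392 ≈ 23.8 mg/L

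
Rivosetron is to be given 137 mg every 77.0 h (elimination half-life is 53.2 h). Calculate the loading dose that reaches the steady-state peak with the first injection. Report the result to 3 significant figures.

k = ln 2 / 53.2 = 0.01303 h⁻¹
Accumulation ratio R = 1 / (1 − e^(−kτ)) = 1 / (1 − e^(−0.01303×77.0)) = 1 / (1 − 0.3667) = 1.579
Loading dose = maintenance dose × R = 137 × 1.579 ≈ 216 mg

216 mg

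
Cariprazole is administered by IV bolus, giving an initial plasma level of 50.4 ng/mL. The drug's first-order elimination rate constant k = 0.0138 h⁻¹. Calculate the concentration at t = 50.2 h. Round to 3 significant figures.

25.2 ng/mL

C(t) = C₀ e^(−kt) = 50.4 × e^(−0.01380 × 50.2) = 50.4 × e^(−0.6928) = 50.4 × 0.5002 ≈ 25.2 ng/mL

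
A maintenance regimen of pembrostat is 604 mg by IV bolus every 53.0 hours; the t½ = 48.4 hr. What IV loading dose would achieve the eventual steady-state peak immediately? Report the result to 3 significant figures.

k = ln 2 / 48.4 = 0.01432 hr⁻¹
Accumulation ratio R = 1 / (1 − e^(−kτ)) = 1 / (1 − e^(−0.01432×53.0)) = 1 / (1 − 0.4681) = 1.880
Loading dose = maintenance dose × R = 604 × 1.880 ≈ 1140 mg

1140 mg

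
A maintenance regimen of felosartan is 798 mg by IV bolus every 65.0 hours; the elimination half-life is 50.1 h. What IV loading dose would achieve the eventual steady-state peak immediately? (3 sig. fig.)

1350 mg

k = ln 2 / 50.1 = 0.01384 h⁻¹
Accumulation ratio R = 1 / (1 − e^(−kτ)) = 1 / (1 − e^(−0.01384×65.0)) = 1 / (1 − 0.4069) = 1.686
Loading dose = maintenance dose × R = 798 × 1.686 ≈ 1350 mg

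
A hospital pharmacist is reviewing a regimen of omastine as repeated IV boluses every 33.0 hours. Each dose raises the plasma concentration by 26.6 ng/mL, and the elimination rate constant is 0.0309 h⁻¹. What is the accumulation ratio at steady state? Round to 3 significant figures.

1.56

Fraction remaining after one interval: e^(−kτ) = e^(−0.03090 × 33.0) = 0.3607
R = 1 / (1 − 0.3607) = 1 / 0.6393 ≈ 1.56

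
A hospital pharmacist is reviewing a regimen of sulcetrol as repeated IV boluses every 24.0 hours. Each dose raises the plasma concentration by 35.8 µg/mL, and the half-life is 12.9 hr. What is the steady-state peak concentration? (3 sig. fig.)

49.4 µg/mL

k = ln 2 / 12.9 = 0.05373 hr⁻¹
Fraction remaining after one interval: e^(−kτ) = e^(−0.05373 × 24.0) = 0.2754
R = 1 / (1 − 0.2754) = 1.380
Css,max = 35.8 × 1.380 ≈ 49.4 µg/mL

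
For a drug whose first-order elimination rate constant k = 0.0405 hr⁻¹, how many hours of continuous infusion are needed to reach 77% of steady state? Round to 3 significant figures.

36.3 hours

f = 1 − e^(−kt)  ⇒  t = −ln(1 − f) / k
t = −ln(1 − 0.77) / 0.04050 = 1.470 / 0.04050 ≈ 36.3 hours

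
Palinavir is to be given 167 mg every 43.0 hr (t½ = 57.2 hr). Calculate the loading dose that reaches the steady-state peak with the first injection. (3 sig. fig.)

k = ln 2 / 57.2 = 0.01212 hr⁻¹
Accumulation ratio R = 1 / (1 − e^(−kτ)) = 1 / (1 − e^(−0.01212×43.0)) = 1 / (1 − 0.5939) = 2.462
Loading dose = maintenance dose × R = 167 × 2.462 ≈ 411 mg

411 mg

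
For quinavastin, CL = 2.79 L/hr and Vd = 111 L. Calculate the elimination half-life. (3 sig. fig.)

27.6 hours

k = CL / V = 2.79 / 111 = 0.02514 hr⁻¹
t½ = ln 2 / k = ln 2 / 0.02514 ≈ 27.6 hours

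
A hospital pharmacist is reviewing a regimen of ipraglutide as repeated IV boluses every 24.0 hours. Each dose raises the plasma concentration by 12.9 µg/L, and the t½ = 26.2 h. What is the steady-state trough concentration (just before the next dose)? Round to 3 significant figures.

14.5 µg/L

k = ln 2 / 26.2 = 0.02646 h⁻¹
Fraction remaining after one interval: e^(−kτ) = e^(−0.02646 × 24.0) = 0.5300
R = 1 / (1 − 0.5300) = 2.128
Css,max = 12.9 × 2.128 = 27.44 µg/L
Css,min = Css,max × e^(−kτ) = 27.44 × 0.5300 ≈ 14.5 µg/L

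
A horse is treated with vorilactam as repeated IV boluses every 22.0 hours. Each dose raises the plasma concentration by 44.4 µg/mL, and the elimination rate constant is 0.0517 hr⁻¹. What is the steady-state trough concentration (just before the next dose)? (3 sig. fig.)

Fraction remaining after one interval: e^(−kτ) = e^(−0.05170 × 22.0) = 0.3207
R = 1 / (1 − 0.3207) = 1.472
Css,max = 44.4 × 1.472 = 65.36 µg/mL
Css,min = Css,max × e^(−kτ) = 65.36 × 0.3207 ≈ 21.0 µg/mL

21.0 µg/mL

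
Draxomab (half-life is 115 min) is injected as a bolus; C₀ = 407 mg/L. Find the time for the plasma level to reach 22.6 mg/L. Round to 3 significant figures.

k = ln 2 / 115 = 0.006027 min⁻¹
C(t) = C₀ e^(−kt)  ⇒  t = ln(C₀/C) / k
t = ln(407/22.6) / 0.006027 = 2.891 / 0.006027 ≈ 480 minutes

480 minutes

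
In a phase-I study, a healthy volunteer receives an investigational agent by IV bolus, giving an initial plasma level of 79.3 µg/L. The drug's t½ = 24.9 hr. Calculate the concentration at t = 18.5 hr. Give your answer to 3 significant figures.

47.4 µg/L

k = ln 2 / 24.9 = 0.02784 hr⁻¹
C(t) = C₀ e^(−kt) = 79.3 × e^(−0.02784 × 18.5) = 79.3 × e^(−0.5150) = 79.3 × 0.5975 ≈ 47.4 µg/L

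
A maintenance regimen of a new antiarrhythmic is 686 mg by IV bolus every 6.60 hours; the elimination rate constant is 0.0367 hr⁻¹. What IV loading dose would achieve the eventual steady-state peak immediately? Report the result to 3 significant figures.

Accumulation ratio R = 1 / (1 − e^(−kτ)) = 1 / (1 − e^(−0.03670×6.60)) = 1 / (1 − 0.7849) = 4.649
Loading dose = maintenance dose × R = 686 × 4.649 ≈ 3190 mg

3190 mg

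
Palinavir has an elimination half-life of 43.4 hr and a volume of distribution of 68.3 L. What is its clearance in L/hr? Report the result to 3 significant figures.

k = ln 2 / t½ = ln 2 / 43.4 = 0.01597 hr⁻¹
CL = k · V = 0.01597 × 68.3 ≈ 1.09 L/hr

1.09 L/hr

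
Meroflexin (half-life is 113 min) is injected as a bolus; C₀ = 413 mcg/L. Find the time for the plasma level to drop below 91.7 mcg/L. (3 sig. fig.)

245 minutes

k = ln 2 / 113 = 0.006134 min⁻¹
C(t) = C₀ e^(−kt)  ⇒  t = ln(C₀/C) / k
t = ln(413/91.7) / 0.006134 = 1.505 / 0.006134 ≈ 245 minutes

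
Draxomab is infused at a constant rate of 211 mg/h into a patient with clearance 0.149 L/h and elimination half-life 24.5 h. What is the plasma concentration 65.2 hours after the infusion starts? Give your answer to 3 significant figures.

1190 µg/mL

Css = rate / CL = 211 / 0.149 = 1416 µg/mL
k = ln 2 / 24.5 = 0.02829 h⁻¹
C(t) = Css (1 − e^(−kt)) = 1416 × (1 − e^(−1.845)) = 1416 × 0.8419 ≈ 1190 µg/mL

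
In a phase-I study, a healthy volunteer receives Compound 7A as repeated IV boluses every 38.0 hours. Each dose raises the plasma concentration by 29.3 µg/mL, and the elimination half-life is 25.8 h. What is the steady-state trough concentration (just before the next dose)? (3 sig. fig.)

16.5 µg/mL

k = ln 2 / 25.8 = 0.02687 h⁻¹
Fraction remaining after one interval: e^(−kτ) = e^(−0.02687 × 38.0) = 0.3603
R = 1 / (1 − 0.3603) = 1.563
Css,max = 29.3 × 1.563 = 45.80 µg/mL
Css,min = Css,max × e^(−kτ) = 45.80 × 0.3603 ≈ 16.5 µg/mL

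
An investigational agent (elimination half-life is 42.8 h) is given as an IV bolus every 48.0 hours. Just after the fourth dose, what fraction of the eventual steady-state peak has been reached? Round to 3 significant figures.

k = ln 2 / 42.8 = 0.01620 h⁻¹
f_n = 1 − e^(−nkτ) = 1 − e^(−4 × 0.01620 × 48.0) = 1 − e^(−3.109) = 1 − 0.04463 ≈ 0.955

0.955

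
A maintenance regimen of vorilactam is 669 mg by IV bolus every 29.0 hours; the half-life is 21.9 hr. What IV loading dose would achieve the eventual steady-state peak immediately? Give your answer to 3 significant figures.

k = ln 2 / 21.9 = 0.03165 hr⁻¹
Accumulation ratio R = 1 / (1 − e^(−kτ)) = 1 / (1 − e^(−0.03165×29.0)) = 1 / (1 − 0.3994) = 1.665
Loading dose = maintenance dose × R = 669 × 1.665 ≈ 1110 mg

1110 mg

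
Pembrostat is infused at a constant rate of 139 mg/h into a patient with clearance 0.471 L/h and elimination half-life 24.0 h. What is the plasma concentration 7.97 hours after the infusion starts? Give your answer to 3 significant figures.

Css = rate / CL = 139 / 0.471 = 295.1 µg/mL
k = ln 2 / 24.0 = 0.02888 h⁻¹
C(t) = Css (1 − e^(−kt)) = 295.1 × (1 − e^(−0.2302)) = 295.1 × 0.2056 ≈ 60.7 µg/mL

60.7 µg/mL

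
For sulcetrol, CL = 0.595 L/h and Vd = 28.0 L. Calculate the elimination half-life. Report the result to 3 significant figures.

32.6 hours

k = CL / V = 0.595 / 28.0 = 0.02125 h⁻¹
t½ = ln 2 / k = ln 2 / 0.02125 ≈ 32.6 hours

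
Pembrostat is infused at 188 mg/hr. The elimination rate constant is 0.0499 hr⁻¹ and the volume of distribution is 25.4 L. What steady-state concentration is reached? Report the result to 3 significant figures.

CL = k · V = 0.0499 × 25.4 = 1.267 L/hr
Css = rate / CL = 188 / 1.267 ≈ 148 mg/L

148 mg/L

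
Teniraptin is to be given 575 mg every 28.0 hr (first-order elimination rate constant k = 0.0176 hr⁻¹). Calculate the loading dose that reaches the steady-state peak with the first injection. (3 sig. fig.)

1480 mg

Accumulation ratio R = 1 / (1 − e^(−kτ)) = 1 / (1 − e^(−0.01760×28.0)) = 1 / (1 − 0.6109) = 2.570
Loading dose = maintenance dose × R = 575 × 2.570 ≈ 1480 mg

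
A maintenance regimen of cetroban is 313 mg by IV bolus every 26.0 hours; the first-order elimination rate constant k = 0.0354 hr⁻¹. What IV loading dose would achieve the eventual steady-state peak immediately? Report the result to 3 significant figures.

520 mg

Accumulation ratio R = 1 / (1 − e^(−kτ)) = 1 / (1 − e^(−0.03540×26.0)) = 1 / (1 − 0.3984) = 1.662
Loading dose = maintenance dose × R = 313 × 1.662 ≈ 520 mg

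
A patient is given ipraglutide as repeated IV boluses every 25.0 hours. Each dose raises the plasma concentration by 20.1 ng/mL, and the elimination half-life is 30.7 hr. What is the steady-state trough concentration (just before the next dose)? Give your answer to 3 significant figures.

26.5 ng/mL

k = ln 2 / 30.7 = 0.02258 hr⁻¹
Fraction remaining after one interval: e^(−kτ) = e^(−0.02258 × 25.0) = 0.5687
R = 1 / (1 − 0.5687) = 2.318
Css,max = 20.1 × 2.318 = 46.60 ng/mL
Css,min = Css,max × e^(−kτ) = 46.60 × 0.5687 ≈ 26.5 ng/mL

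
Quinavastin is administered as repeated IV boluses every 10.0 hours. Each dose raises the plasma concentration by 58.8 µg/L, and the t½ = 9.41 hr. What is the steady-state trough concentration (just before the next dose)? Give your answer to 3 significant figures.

54.0 µg/L

k = ln 2 / 9.41 = 0.07366 hr⁻¹
Fraction remaining after one interval: e^(−kτ) = e^(−0.07366 × 10.0) = 0.4787
R = 1 / (1 − 0.4787) = 1.918
Css,max = 58.8 × 1.918 = 112.8 µg/L
Css,min = Css,max × e^(−kτ) = 112.8 × 0.4787 ≈ 54.0 µg/L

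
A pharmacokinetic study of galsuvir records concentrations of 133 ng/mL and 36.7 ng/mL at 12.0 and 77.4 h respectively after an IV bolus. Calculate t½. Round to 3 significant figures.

k = ln(C₁/C₂) / (t₂ − t₁) = ln(133/36.7) / (77.4 − 12.0)
  = 1.288 / 65.40 = 0.01969 h⁻¹
t½ = ln 2 / k = ln 2 / 0.01969 ≈ 35.2 hours

35.2 hours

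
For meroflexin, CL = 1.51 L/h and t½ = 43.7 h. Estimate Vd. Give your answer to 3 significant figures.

95.2 L

k = ln 2 / t½ = ln 2 / 43.7 = 0.01586 h⁻¹
V = CL / k = 1.51 / 0.01586 ≈ 95.2 L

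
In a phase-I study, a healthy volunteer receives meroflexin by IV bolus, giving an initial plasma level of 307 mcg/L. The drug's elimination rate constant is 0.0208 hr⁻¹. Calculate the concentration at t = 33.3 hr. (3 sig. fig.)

C(t) = C₀ e^(−kt) = 307 × e^(−0.02080 × 33.3) = 307 × e^(−0.6926) = 307 × 0.5003 ≈ 154 mcg/L

154 mcg/L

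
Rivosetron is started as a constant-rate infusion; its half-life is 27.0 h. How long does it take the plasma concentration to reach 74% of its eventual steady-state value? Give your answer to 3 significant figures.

k = ln 2 / 27.0 = 0.02567 h⁻¹
f = 1 − e^(−kt)  ⇒  t = −ln(1 − f) / k
t = −ln(1 − 0.74) / 0.02567 = 1.347 / 0.02567 ≈ 52.5 hours

52.5 hours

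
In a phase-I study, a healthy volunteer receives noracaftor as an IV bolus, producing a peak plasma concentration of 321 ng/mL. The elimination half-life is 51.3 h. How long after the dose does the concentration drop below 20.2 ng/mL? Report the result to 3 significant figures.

k = ln 2 / 51.3 = 0.01351 h⁻¹
C(t) = C₀ e^(−kt)  ⇒  t = ln(C₀/C) / k
t = ln(321/20.2) / 0.01351 = 2.766 / 0.01351 ≈ 205 hours

205 hours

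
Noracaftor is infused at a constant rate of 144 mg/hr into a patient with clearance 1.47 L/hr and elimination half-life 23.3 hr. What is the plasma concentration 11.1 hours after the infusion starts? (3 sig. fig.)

Css = rate / CL = 144 / 1.47 = 97.96 µg/mL
k = ln 2 / 23.3 = 0.02975 hr⁻¹
C(t) = Css (1 − e^(−kt)) = 97.96 × (1 − e^(−0.3302)) = 97.96 × 0.2812 ≈ 27.5 µg/mL

27.5 µg/mL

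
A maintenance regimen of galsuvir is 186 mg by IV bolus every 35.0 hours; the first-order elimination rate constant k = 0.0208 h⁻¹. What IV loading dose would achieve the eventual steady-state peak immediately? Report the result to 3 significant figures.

360 mg

Accumulation ratio R = 1 / (1 − e^(−kτ)) = 1 / (1 − e^(−0.02080×35.0)) = 1 / (1 − 0.4829) = 1.934
Loading dose = maintenance dose × R = 186 × 1.934 ≈ 360 mg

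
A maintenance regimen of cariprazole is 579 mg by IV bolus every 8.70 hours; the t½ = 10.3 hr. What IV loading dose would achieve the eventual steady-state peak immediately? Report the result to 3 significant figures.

1310 mg

k = ln 2 / 10.3 = 0.06730 hr⁻¹
Accumulation ratio R = 1 / (1 − e^(−kτ)) = 1 / (1 − e^(−0.06730×8.70)) = 1 / (1 − 0.5568) = 2.257
Loading dose = maintenance dose × R = 579 × 2.257 ≈ 1310 mg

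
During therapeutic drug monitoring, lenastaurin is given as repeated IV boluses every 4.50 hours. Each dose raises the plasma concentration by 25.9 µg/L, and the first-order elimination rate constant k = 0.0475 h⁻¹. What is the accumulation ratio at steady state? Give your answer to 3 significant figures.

Fraction remaining after one interval: e^(−kτ) = e^(−0.04750 × 4.50) = 0.8076
R = 1 / (1 − 0.8076) = 1 / 0.1924 ≈ 5.20

5.20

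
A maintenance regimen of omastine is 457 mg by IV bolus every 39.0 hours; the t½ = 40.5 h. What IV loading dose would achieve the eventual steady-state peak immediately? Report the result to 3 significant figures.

k = ln 2 / 40.5 = 0.01711 h⁻¹
Accumulation ratio R = 1 / (1 − e^(−kτ)) = 1 / (1 − e^(−0.01711×39.0)) = 1 / (1 − 0.5130) = 2.053
Loading dose = maintenance dose × R = 457 × 2.053 ≈ 938 mg

938 mg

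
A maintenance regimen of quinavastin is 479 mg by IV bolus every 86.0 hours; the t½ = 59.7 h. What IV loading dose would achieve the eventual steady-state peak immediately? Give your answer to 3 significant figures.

k = ln 2 / 59.7 = 0.01161 h⁻¹
Accumulation ratio R = 1 / (1 − e^(−kτ)) = 1 / (1 − e^(−0.01161×86.0)) = 1 / (1 − 0.3684) = 1.583
Loading dose = maintenance dose × R = 479 × 1.583 ≈ 758 mg

758 mg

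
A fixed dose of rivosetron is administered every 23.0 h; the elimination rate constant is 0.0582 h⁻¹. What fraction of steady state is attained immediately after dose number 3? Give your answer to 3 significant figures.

0.982

f_n = 1 − e^(−nkτ) = 1 − e^(−3 × 0.05820 × 23.0) = 1 − e^(−4.016) = 1 − 0.01803 ≈ 0.982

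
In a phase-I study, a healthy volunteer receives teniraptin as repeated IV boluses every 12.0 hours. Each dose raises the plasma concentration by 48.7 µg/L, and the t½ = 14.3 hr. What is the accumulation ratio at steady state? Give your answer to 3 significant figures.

k = ln 2 / 14.3 = 0.04847 hr⁻¹
Fraction remaining after one interval: e^(−kτ) = e^(−0.04847 × 12.0) = 0.5590
R = 1 / (1 − 0.5590) = 1 / 0.4410 ≈ 2.27

2.27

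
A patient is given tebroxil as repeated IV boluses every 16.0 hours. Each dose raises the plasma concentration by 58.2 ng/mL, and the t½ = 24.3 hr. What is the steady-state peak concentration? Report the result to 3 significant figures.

159 ng/mL

k = ln 2 / 24.3 = 0.02852 hr⁻¹
Fraction remaining after one interval: e^(−kτ) = e^(−0.02852 × 16.0) = 0.6336
R = 1 / (1 − 0.6336) = 2.729
Css,max = 58.2 × 2.729 ≈ 159 ng/mL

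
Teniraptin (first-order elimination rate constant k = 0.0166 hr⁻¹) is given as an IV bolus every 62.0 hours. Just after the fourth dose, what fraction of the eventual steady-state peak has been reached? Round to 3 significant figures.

0.984

f_n = 1 − e^(−nkτ) = 1 − e^(−4 × 0.01660 × 62.0) = 1 − e^(−4.117) = 1 − 0.01630 ≈ 0.984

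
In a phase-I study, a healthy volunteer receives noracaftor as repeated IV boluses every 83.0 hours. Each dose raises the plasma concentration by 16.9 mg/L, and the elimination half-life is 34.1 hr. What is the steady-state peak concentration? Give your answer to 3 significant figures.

k = ln 2 / 34.1 = 0.02033 hr⁻¹
Fraction remaining after one interval: e^(−kτ) = e^(−0.02033 × 83.0) = 0.1850
R = 1 / (1 − 0.1850) = 1.227
Css,max = 16.9 × 1.227 ≈ 20.7 mg/L

20.7 mg/L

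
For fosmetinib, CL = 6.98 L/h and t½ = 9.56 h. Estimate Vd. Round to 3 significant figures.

96.3 L

k = ln 2 / t½ = ln 2 / 9.56 = 0.07250 h⁻¹
V = CL / k = 6.98 / 0.07250 ≈ 96.3 L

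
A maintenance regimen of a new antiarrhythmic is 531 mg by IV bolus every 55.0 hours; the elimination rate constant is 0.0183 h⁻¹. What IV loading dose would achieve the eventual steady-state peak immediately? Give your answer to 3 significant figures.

Accumulation ratio R = 1 / (1 − e^(−kτ)) = 1 / (1 − e^(−0.01830×55.0)) = 1 / (1 − 0.3655) = 1.576
Loading dose = maintenance dose × R = 531 × 1.576 ≈ 837 mg

837 mg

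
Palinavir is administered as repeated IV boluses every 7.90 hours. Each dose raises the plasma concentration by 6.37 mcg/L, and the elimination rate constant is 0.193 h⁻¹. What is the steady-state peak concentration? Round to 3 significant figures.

8.14 mcg/L

Fraction remaining after one interval: e^(−kτ) = e^(−0.1930 × 7.90) = 0.2177
R = 1 / (1 − 0.2177) = 1.278
Css,max = 6.37 × 1.278 ≈ 8.14 mcg/L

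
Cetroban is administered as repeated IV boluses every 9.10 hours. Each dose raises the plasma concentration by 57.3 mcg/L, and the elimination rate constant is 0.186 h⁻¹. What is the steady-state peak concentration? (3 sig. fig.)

70.2 mcg/L

Fraction remaining after one interval: e^(−kτ) = e^(−0.1860 × 9.10) = 0.1840
R = 1 / (1 − 0.1840) = 1.226
Css,max = 57.3 × 1.226 ≈ 70.2 mcg/L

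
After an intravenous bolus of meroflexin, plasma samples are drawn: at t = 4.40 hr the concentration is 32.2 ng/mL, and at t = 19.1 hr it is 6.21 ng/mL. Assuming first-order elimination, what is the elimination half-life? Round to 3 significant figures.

k = ln(C₁/C₂) / (t₂ − t₁) = ln(32.2/6.21) / (19.1 − 4.40)
  = 1.646 / 14.70 = 0.1120 hr⁻¹
t½ = ln 2 / k = ln 2 / 0.1120 ≈ 6.19 hours

6.19 hours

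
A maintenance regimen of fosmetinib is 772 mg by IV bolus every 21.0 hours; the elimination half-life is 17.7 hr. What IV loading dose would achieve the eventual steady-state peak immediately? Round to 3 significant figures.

1380 mg

k = ln 2 / 17.7 = 0.03916 hr⁻¹
Accumulation ratio R = 1 / (1 − e^(−kτ)) = 1 / (1 − e^(−0.03916×21.0)) = 1 / (1 − 0.4394) = 1.784
Loading dose = maintenance dose × R = 772 × 1.784 ≈ 1380 mg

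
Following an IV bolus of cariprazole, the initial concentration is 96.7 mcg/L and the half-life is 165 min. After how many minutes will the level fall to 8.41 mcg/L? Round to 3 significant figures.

k = ln 2 / 165 = 0.004201 min⁻¹
C(t) = C₀ e^(−kt)  ⇒  t = ln(C₀/C) / k
t = ln(96.7/8.41) / 0.004201 = 2.442 / 0.004201 ≈ 581 minutes

581 minutes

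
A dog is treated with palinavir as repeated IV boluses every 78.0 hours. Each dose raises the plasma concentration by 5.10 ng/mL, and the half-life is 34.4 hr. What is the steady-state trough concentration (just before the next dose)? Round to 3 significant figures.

1.34 ng/mL

k = ln 2 / 34.4 = 0.02015 hr⁻¹
Fraction remaining after one interval: e^(−kτ) = e^(−0.02015 × 78.0) = 0.2077
R = 1 / (1 − 0.2077) = 1.262
Css,max = 5.10 × 1.262 = 6.437 ng/mL
Css,min = Css,max × e^(−kτ) = 6.437 × 0.2077 ≈ 1.34 ng/mL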